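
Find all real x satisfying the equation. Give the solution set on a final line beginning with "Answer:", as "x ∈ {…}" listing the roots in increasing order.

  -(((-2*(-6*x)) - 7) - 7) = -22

Step 1. [-(((-2*(-6*x)) - 7) - 7) = -22] LHS negated; negate both sides ⇒ neg: ((-2*(-6*x)) - 7) - 7 = 22.
Step 2. [((-2*(-6*x)) - 7) - 7 = 22] -7 is outermost — add 7 both sides, so sub: (-2*(-6*x)) - 7 = 29.
Step 3. [(-2*(-6*x)) - 7 = 29] peel the -7: add 7 from each side ⇒ sub: -2*(-6*x) = 36.
Step 4. [-2*(-6*x) = 36] -2·(inner) — divide through by -2 ⇒ div: -6*x = -18.
Step 5. [-6*x = -18] leading coefficient -6: divide by -6. So div: x = 3.

Answer: x ∈ {3}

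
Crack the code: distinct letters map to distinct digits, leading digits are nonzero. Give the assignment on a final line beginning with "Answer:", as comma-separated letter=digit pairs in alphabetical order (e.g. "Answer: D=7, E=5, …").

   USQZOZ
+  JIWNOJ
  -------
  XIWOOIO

Step 1. [X] X is the leading digit of a 7-digit sum of two 6-digit numbers; the final carry is exactly 1 ⇒ X=1.
Step 2. [col 1: Z + J ≡ O (mod 10)] column 1 (Z + J ≡ O (mod 10), carry-in 0) doesn't pin J yet; pick J=9 and continue. So J=9.
Step 3. [col 1: Z + J ≡ O (mod 10)] no forcing yet in column 1 (carry-in 0); Z=7 is free and consistent — try it ⇒ Z=7.
Step 4. [col 1: Z + J ≡ O (mod 10)] in column 1 we have Z+J≡O with carry-in 0; given Z=7, J=9 and digits 1,7,9 already taken and all letters distinct, that pins O to 6. So O=6.
Step 5. [col 2: O + O ≡ I (mod 10)] in column 2 we have O+O≡I with carry-in 1; given O=6 and digits 1,6,7,9 already taken and all letters distinct, that pins I to 3. So I=3.
Step 6. [col 3: Z + N ≡ O (mod 10)] column 3 reads Z+N+carry(1)=O with Z=7, O=6; with digits 1,3,6,7,9 already taken and all letters distinct, the only value for N is 8. So N=8.
Step 7. [col 4: Q + W ≡ O (mod 10)] Q=0 is one option consistent with column 4 (Q + W ≡ O (mod 10), carry-in 1) — take it, so Q=0.
Step 8. [col 4: Q + W ≡ O (mod 10)] column 4: given Q=0, O=6, carry-in 1, and digits 0,1,3,6,7,8,9 already taken and all letters distinct, Q+W≡O (mod 10) forces W=5 ⇒ W=5.
Step 9. [col 5: S + I ≡ W (mod 10)] from column 5 (I=3, W=5, carry-in 0, digits 0,1,3,5,6,7,8,9 already taken and all letters distinct): S must equal 2. So S=2.
Step 10. [col 6: U + J ≡ I (mod 10)] column 6 reads U+J+carry(0)=I with J=9, I=3; with digits 0,1,2,3,5,6,7,8,9 already taken and all letters distinct, the only value for U is 4. So U=4.

Answer: I=3, J=9, N=8, O=6, Q=0, S=2, U=4, W=5, X=1, Z=7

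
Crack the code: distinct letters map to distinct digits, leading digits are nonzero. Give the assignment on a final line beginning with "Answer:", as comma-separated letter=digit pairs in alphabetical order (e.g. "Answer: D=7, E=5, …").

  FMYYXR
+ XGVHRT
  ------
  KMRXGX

Step 1. [col 1: R + T ≡ X (mod 10)] no forcing yet in column 1 (carry-in 0); T=7 is free and consistent — try it, so T=7.
Step 2. [col 1: R + T ≡ X (mod 10)] column 1 (R + T ≡ X (mod 10), carry-in 0) doesn't pin X yet; pick X=3 and continue, so X=3.
Step 3. [col 1: R + T ≡ X (mod 10)] column 1: given T=7, X=3, carry-in 0, and digits 3,7 already taken and all letters distinct, R+T≡X (mod 10) forces R=6. So R=6.
Step 4. [col 2: X + R ≡ G (mod 10)] column 2 reads X+R+carry(1)=G with X=3, R=6; with digits 3,6,7 already taken and all letters distinct, the only value for G is 0, so G=0.
Step 5. [col 3: Y + H ≡ X (mod 10)] several values work for H in column 3 (Y + H ≡ X (mod 10), carry-in 1); try H=8, so H=8.
Step 6. [col 3: Y + H ≡ X (mod 10)] column 3: given H=8, X=3, carry-in 1, and digits 0,3,6,7,8 already taken and all letters distinct, Y+H≡X (mod 10) forces Y=4. So Y=4.
Step 7. [col 4: Y + V ≡ R (mod 10)] from column 4 (Y=4, R=6, carry-in 1, digits 0,3,4,6,7,8 already taken and all letters distinct): V must equal 1 ⇒ V=1.
Step 8. [col 5: M + G ≡ M (mod 10)] no forcing yet in column 5 (carry-in 0); M=9 is free and consistent — try it, so M=9.
Step 9. [col 6: F + X ≡ K (mod 10)] column 6 reads F+X+carry(0)=K with X=3; with digits 0,1,3,4,6,7,8,9 already taken and all letters distinct, the only value for K is 5. So K=5.
Step 10. [col 6: F + X ≡ K (mod 10)] in column 6 we have F+X≡K with carry-in 0; given X=3, K=5 and digits 0,1,3,4,5,6,7,8,9 already taken and all letters distinct, that pins F to 2 ⇒ F=2.

Answer: F=2, G=0, H=8, K=5, M=9, R=6, T=7, V=1, X=3, Y=4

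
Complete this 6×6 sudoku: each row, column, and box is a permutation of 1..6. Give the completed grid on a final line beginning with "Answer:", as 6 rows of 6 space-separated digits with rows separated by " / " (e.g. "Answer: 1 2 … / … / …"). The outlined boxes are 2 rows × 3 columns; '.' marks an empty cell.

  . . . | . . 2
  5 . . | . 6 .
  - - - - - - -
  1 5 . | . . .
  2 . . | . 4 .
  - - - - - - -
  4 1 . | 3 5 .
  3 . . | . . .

Step 1. [r5c6∈{6}] r5c6's peers cover all but 6 ⇒ r5c6=6.
Step 2. [r3c6∈{3}] r3c6 has the single candidate 3. So r3c6=3.
Step 3. [r1c5∈{1,3}] in col 5, 3 fits only at r1c5, so r1c5=3.
Step 4. [r3c3∈{4,6}] across row 3, 4 lands solely at r3c3. So r3c3=4.
Step 5. [r1c4∈{1,4,5}] across row 1, 5 lands solely at r1c4. So r1c4=5.
Step 6. [r5c3∈{2}] nothing but 2 survives at r5c3 ⇒ r5c3=2.
Step 7. [r6c5∈{1,2}] r6c5 is the only open cell in col 5 admitting 1, so r6c5=1.
Step 8. [r6c2∈{6}] r6c2 has the single candidate 6, so r6c2=6.
Step 9. [r4c3∈{3,6}] in box 3, 6 fits only at r4c3, so r4c3=6.
Step 10. [r6c4∈{2,4}] across row 6, 2 lands solely at r6c4 ⇒ r6c4=2.
Step 11. [r2c4∈{1,4}] across col 4, 4 lands solely at r2c4, so r2c4=4.
Step 12. [r2c3∈{1,3}] col 3 places 3 nowhere but r2c3. So r2c3=3.
Step 13. [r4c6∈{1,5}] across row 4, 5 lands solely at r4c6. So r4c6=5.
Step 14. [r1c2∈{4}] r1c2 is down to just 4, so r1c2=4.
Step 15. [r6c6∈{4}] r6c6 is down to just 4, so r6c6=4.
Step 16. [r3c4∈{6}] r3c4 is down to just 6 ⇒ r3c4=6.
Step 17. [r1c3∈{1}] r1c3's peers cover all but 1 ⇒ r1c3=1.
Step 18. [r1c1∈{6}] r1c1 is down to just 6, so r1c1=6.
Step 19. [r6c3∈{5}] r6c3 has the single candidate 5 ⇒ r6c3=5.
Step 20. [r4c4∈{1}] r4c4 is down to just 1 ⇒ r4c4=1.
Step 21. [r4c2∈{3}] r4c2's peers cover all but 3 ⇒ r4c2=3.
Step 22. [r3c5∈{2}] r3c5 has the single candidate 2, so r3c5=2.
Step 23. [r2c2∈{2}] r2c2's peers cover all but 2. So r2c2=2.
Step 24. [r2c6∈{1}] nothing but 1 survives at r2c6. So r2c6=1.

Answer: 6 4 1 5 3 2 / 5 2 3 4 6 1 / 1 5 4 6 2 3 / 2 3 6 1 4 5 / 4 1 2 3 5 6 / 3 6 5 2 1 4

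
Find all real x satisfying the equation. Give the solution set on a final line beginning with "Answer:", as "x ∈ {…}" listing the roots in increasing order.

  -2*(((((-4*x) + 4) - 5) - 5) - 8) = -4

Step 1. [-2*(((((-4*x) + 4) - 5) - 5) - 8) = -4] -2·(inner) — divide through by -2, so div: ((((-4*x) + 4) - 5) - 5) - 8 = 2.
Step 2. [((((-4*x) + 4) - 5) - 5) - 8 = 2] add 8: x sits inside (… - 8), so sub: (((-4*x) + 4) - 5) - 5 = 10.
Step 3. [(((-4*x) + 4) - 5) - 5 = 10] peel the -5: add 5 from each side. So sub: ((-4*x) + 4) - 5 = 15.
Step 4. [((-4*x) + 4) - 5 = 15] add 5: x sits inside (… - 5), so sub: (-4*x) + 4 = 20.
Step 5. [(-4*x) + 4 = 20] common factor -4 (LHS and 20) — divide through ⇒ factor: x - 1 = -5.
Step 6. [x - 1 = -5] 1 comes off first (add 1). So sub: x = -4.

Answer: x ∈ {-4}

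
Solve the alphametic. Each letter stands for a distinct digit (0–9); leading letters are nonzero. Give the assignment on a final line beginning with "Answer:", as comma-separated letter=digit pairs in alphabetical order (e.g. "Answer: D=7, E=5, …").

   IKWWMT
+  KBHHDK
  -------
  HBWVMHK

Step 1. [H] H is the leading digit of a 7-digit sum of two 6-digit numbers; the final carry is exactly 1 ⇒ H=1.
Step 2. [col 1: T + K ≡ K (mod 10)] column 1 reads T+K+carry(0)=K with nothing yet; with digits 1 already taken and all letters distinct, the only value for T is 0. So T=0.
Step 3. [col 1: T + K ≡ K (mod 10)] K=3 is one option consistent with column 1 (T + K ≡ K (mod 10), carry-in 0) — take it, so K=3.
Step 4. [col 2: M + D ≡ H (mod 10)] several values work for D in column 2 (M + D ≡ H (mod 10), carry-in 0); try D=4 ⇒ D=4.
Step 5. [col 2: M + D ≡ H (mod 10)] from column 2 (D=4, H=1, carry-in 0, digits 0,1,3,4 already taken and all letters distinct): M must equal 7, so M=7.
Step 6. [col 3: W + H ≡ M (mod 10)] in column 3 we have W+H≡M with carry-in 1; given H=1, M=7 and digits 0,1,3,4,7 already taken and all letters distinct, that pins W to 5. So W=5.
Step 7. [col 4: W + H ≡ V (mod 10)] column 4: given W=5, H=1, carry-in 0, and digits 0,1,3,4,5,7 already taken and all letters distinct, W+H≡V (mod 10) forces V=6 ⇒ V=6.
Step 8. [col 5: K + B ≡ W (mod 10)] in column 5 we have K+B≡W with carry-in 0; given K=3, W=5 and digits 0,1,3,4,5,6,7 already taken and all letters distinct, that pins B to 2, so B=2.
Step 9. [col 6: I + K ≡ B (mod 10)] from column 6 (K=3, B=2, carry-in 0, digits 0,1,2,3,4,5,6,7 already taken and all letters distinct): I must equal 9 ⇒ I=9.

Answer: B=2, D=4, H=1, I=9, K=3, M=7, T=0, V=6, W=5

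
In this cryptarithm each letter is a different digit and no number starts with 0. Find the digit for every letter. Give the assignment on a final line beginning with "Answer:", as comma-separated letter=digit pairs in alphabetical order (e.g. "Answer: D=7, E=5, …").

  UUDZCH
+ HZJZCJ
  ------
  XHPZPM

Step 1. [col 1: H + J ≡ M (mod 10)] no forcing yet in column 1 (carry-in 0); H=5 is free and consistent — try it. So H=5.
Step 2. [col 1: H + J ≡ M (mod 10)] several values work for M in column 1 (H + J ≡ M (mod 10), carry-in 0); try M=2 ⇒ M=2.
Step 3. [col 1: H + J ≡ M (mod 10)] column 1: given H=5, M=2, carry-in 0, and digits 2,5 already taken and all letters distinct, H+J≡M (mod 10) forces J=7, so J=7.
Step 4. [col 2: C + C ≡ P (mod 10)] no forcing yet in column 2 (carry-in 1); C=1 is free and consistent — try it ⇒ C=1.
Step 5. [col 2: C + C ≡ P (mod 10)] in column 2 we have C+C≡P with carry-in 1; given C=1 and digits 1,2,5,7 already taken and all letters distinct, that pins P to 3. So P=3.
Step 6. [col 3: Z + Z ≡ Z (mod 10)] from column 3 (nothing yet, carry-in 0, digits 1,2,3,5,7 already taken and all letters distinct): Z must equal 0 ⇒ Z=0.
Step 7. [col 4: D + J ≡ P (mod 10)] column 4 reads D+J+carry(0)=P with J=7, P=3; with digits 0,1,2,3,5,7 already taken and all letters distinct, the only value for D is 6. So D=6.
Step 8. [col 5: U + Z ≡ H (mod 10)] column 5 reads U+Z+carry(1)=H with Z=0, H=5; with digits 0,1,2,3,5,6,7 already taken and all letters distinct, the only value for U is 4, so U=4.
Step 9. [col 6: U + H ≡ X (mod 10)] from column 6 (U=4, H=5, carry-in 0, digits 0,1,2,3,4,5,6,7 already taken and all letters distinct): X must equal 9 ⇒ X=9.

Answer: C=1, D=6, H=5, J=7, M=2, P=3, U=4, X=9, Z=0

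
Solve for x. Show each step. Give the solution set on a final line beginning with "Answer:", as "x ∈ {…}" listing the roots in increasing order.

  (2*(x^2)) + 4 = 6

Step 1. [(2*(x^2)) + 4 = 6] 4 comes off first (subtract 4). So sub: 2*(x^2) = 2.
Step 2. [2*(x^2) = 2] 2 out front; divide by 2 ⇒ div: x^2 = 1.
Step 3. [x^2 = 1] √ both sides: 1 ≥ 0 gives two branches. So sqrt: x = 1 or -1.

Answer: x ∈ {-1, 1}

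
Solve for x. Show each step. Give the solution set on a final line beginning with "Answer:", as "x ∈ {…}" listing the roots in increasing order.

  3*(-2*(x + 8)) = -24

Step 1. [3*(-2*(x + 8)) = -24] LHS = 3·(…); ÷3 both sides. So div: -2*(x + 8) = -8.
Step 2. [-2*(x + 8) = -8] leading coefficient -2: divide by -2 ⇒ div: x + 8 = 4.
Step 3. [x + 8 = 4] subtract 8: x sits inside (… + 8). So sub: x = -4.

Answer: x ∈ {-4}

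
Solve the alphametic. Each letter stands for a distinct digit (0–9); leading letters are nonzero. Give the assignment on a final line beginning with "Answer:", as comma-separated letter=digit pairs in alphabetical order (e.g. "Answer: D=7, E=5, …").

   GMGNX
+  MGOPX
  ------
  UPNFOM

Step 1. [col 1: X + X ≡ M (mod 10)] X=9 is one option consistent with column 1 (X + X ≡ M (mod 10), carry-in 0) — take it, so X=9.
Step 2. [U] the sum has 6 digits but both addends have 5; that extra leading digit U is the final carry, namely 1 ⇒ U=1.
Step 3. [col 1: X + X ≡ M (mod 10)] in column 1 we have X+X≡M with carry-in 0; given X=9 and digits 1,9 already taken and all letters distinct, that pins M to 8 ⇒ M=8.
Step 4. [col 2: N + P ≡ O (mod 10)] no forcing yet in column 2 (carry-in 1); P=5 is free and consistent — try it ⇒ P=5.
Step 5. [col 2: N + P ≡ O (mod 10)] no forcing yet in column 2 (carry-in 1); O=0 is free and consistent — try it. So O=0.
Step 6. [col 2: N + P ≡ O (mod 10)] from column 2 (P=5, O=0, carry-in 1, digits 0,1,5,8,9 already taken and all letters distinct): N must equal 4. So N=4.
Step 7. [col 3: G + O ≡ F (mod 10)] no forcing yet in column 3 (carry-in 1); G=6 is free and consistent — try it, so G=6.
Step 8. [col 3: G + O ≡ F (mod 10)] column 3: given G=6, O=0, carry-in 1, and digits 0,1,4,5,6,8,9 already taken and all letters distinct, G+O≡F (mod 10) forces F=7, so F=7.

Answer: F=7, G=6, M=8, N=4, O=0, P=5, U=1, X=9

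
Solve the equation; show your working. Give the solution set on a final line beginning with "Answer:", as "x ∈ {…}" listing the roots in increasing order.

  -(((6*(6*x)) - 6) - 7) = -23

Step 1. [-(((6*(6*x)) - 6) - 7) = -23] LHS negated; negate both sides. So neg: ((6*(6*x)) - 6) - 7 = 23.
Step 2. [((6*(6*x)) - 6) - 7 = 23] add 7: x sits inside (… - 7). So sub: (6*(6*x)) - 6 = 30.
Step 3. [(6*(6*x)) - 6 = 30] peel the -6: add 6 from each side. So sub: 6*(6*x) = 36.
Step 4. [6*(6*x) = 36] LHS = 6·(…); ÷6 both sides ⇒ div: 6*x = 6.
Step 5. [6*x = 6] leading coefficient 6: divide by 6. So div: x = 1.

Answer: x ∈ {1}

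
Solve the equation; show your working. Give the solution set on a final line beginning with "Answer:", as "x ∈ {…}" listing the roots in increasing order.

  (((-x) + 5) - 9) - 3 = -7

Step 1. [(((-x) + 5) - 9) - 3 = -7] peel the -3: add 3 from each side, so sub: ((-x) + 5) - 9 = -4.
Step 2. [((-x) + 5) - 9 = -4] add 9: x sits inside (… - 9). So sub: (-x) + 5 = 5.
Step 3. [(-x) + 5 = 5] peel the +5: subtract 5 from each side. So sub: -x = 0.
Step 4. [-x = 0] leading − — multiply by −1 ⇒ neg: x = 0.

Answer: x ∈ {0}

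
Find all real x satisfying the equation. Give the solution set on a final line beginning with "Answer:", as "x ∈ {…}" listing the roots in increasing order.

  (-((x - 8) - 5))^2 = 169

Step 1. [(-((x - 8) - 5))^2 = 169] LHS squared, RHS 169 ≥ 0: apply √ (±), so sqrt: -((x - 8) - 5) = 13 or -13.
Step 2. [-((x - 8) - 5) = 13 or -13] LHS negated; negate both sides. So neg: (x - 8) - 5 = -13 or 13.
Step 3. [(x - 8) - 5 = -13 or 13] peel the -5: add 5 from each side, so sub: x - 8 = -8 or 18.
Step 4. [x - 8 = -8 or 18] -8 is outermost — add 8 both sides ⇒ sub: x = 0 or 26.

Answer: x ∈ {0, 26}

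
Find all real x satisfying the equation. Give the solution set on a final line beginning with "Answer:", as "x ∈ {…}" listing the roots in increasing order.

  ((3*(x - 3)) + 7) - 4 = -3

Step 1. [((3*(x - 3)) + 7) - 4 = -3] 4 comes off first (add 4). So sub: (3*(x - 3)) + 7 = 1.
Step 2. [(3*(x - 3)) + 7 = 1] +7 is outermost — subtract 7 both sides. So sub: 3*(x - 3) = -6.
Step 3. [3*(x - 3) = -6] leading coefficient 3: divide by 3. So div: x - 3 = -2.
Step 4. [x - 3 = -2] the outer -3 inverts by adding 3, so sub: x = 1.

Answer: x ∈ {1}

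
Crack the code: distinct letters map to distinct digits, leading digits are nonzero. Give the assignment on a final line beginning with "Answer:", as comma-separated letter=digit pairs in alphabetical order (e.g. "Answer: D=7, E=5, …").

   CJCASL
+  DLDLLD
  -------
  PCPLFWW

Step 1. [P] the sum has 7 digits but both addends have 6; that extra leading digit P is the final carry, namely 1 ⇒ P=1.
Step 2. [col 1: L + D ≡ W (mod 10)] column 1 (L + D ≡ W (mod 10), carry-in 0) doesn't pin D yet; pick D=9 and continue. So D=9.
Step 3. [col 1: L + D ≡ W (mod 10)] W=3 is one option consistent with column 1 (L + D ≡ W (mod 10), carry-in 0) — take it. So W=3.
Step 4. [col 1: L + D ≡ W (mod 10)] column 1: given D=9, W=3, carry-in 0, and digits 1,3,9 already taken and all letters distinct, L+D≡W (mod 10) forces L=4 ⇒ L=4.
Step 5. [col 2: S + L ≡ W (mod 10)] column 2: given L=4, W=3, carry-in 1, and digits 1,3,4,9 already taken and all letters distinct, S+L≡W (mod 10) forces S=8. So S=8.
Step 6. [col 3: A + L ≡ F (mod 10)] no forcing yet in column 3 (carry-in 1); F=7 is free and consistent — try it ⇒ F=7.
Step 7. [col 3: A + L ≡ F (mod 10)] in column 3 we have A+L≡F with carry-in 1; given L=4, F=7 and digits 1,3,4,7,8,9 already taken and all letters distinct, that pins A to 2, so A=2.
Step 8. [col 4: C + D ≡ L (mod 10)] column 4 reads C+D+carry(0)=L with D=9, L=4; with digits 1,2,3,4,7,8,9 already taken and all letters distinct, the only value for C is 5. So C=5.
Step 9. [col 5: J + L ≡ P (mod 10)] in column 5 we have J+L≡P with carry-in 1; given L=4, P=1 and digits 1,2,3,4,5,7,8,9 already taken and all letters distinct, that pins J to 6, so J=6.

Answer: A=2, C=5, D=9, F=7, J=6, L=4, P=1, S=8, W=3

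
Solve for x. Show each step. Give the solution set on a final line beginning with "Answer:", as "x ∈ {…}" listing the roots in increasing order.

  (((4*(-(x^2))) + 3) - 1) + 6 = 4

Step 1. [(((4*(-(x^2))) + 3) - 1) + 6 = 4] +6 is outermost — subtract 6 both sides, so sub: ((4*(-(x^2))) + 3) - 1 = -2.
Step 2. [((4*(-(x^2))) + 3) - 1 = -2] peel the -1: add 1 from each side, so sub: (4*(-(x^2))) + 3 = -1.
Step 3. [(4*(-(x^2))) + 3 = -1] 3 comes off first (subtract 3) ⇒ sub: 4*(-(x^2)) = -4.
Step 4. [4*(-(x^2)) = -4] 4 out front; divide by 4, so div: -(x^2) = -1.
Step 5. [-(x^2) = -1] leading − — multiply by −1 ⇒ neg: x^2 = 1.
Step 6. [x^2 = 1] √ both sides: 1 ≥ 0 gives two branches, so sqrt: x = 1 or -1.

Answer: x ∈ {-1, 1}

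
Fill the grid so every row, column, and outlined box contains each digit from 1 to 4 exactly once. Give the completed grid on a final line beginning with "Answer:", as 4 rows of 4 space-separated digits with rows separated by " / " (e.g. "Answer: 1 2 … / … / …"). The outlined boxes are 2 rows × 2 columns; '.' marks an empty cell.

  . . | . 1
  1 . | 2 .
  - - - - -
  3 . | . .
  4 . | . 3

Step 1. [r2c4∈{4}] nothing but 4 survives at r2c4. So r2c4=4.
Step 2. [r4c2∈{1,2}] 2 has one home in row 4: r4c2. So r4c2=2.
Step 3. [r3c2∈{1}] only 1 remains possible at r3c2 ⇒ r3c2=1.
Step 4. [r1c3∈{3}] only 3 remains possible at r1c3. So r1c3=3.
Step 5. [r1c2∈{4}] r1c2's peers cover all but 4. So r1c2=4.
Step 6. [r2c2∈{3}] r2c2 has the single candidate 3 ⇒ r2c2=3.
Step 7. [r3c3∈{4}] only 4 remains possible at r3c3 ⇒ r3c3=4.
Step 8. [r1c1∈{2}] r1c1 has the single candidate 2, so r1c1=2.
Step 9. [r4c3∈{1}] r4c3's peers cover all but 1, so r4c3=1.
Step 10. [r3c4∈{2}] only 2 remains possible at r3c4, so r3c4=2.

Answer: 2 4 3 1 / 1 3 2 4 / 3 1 4 2 / 4 2 1 3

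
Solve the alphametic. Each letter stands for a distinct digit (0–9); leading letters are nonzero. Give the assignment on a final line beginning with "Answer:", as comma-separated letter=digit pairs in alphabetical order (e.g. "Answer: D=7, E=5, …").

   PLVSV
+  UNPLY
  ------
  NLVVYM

Step 1. [col 1: V + Y ≡ M (mod 10)] no forcing yet in column 1 (carry-in 0); M=0 is free and consistent — try it, so M=0.
Step 2. [N] N is the leading digit of a 6-digit sum of two 5-digit numbers; the final carry is exactly 1. So N=1.
Step 3. [col 1: V + Y ≡ M (mod 10)] column 1 (V + Y ≡ M (mod 10), carry-in 0) doesn't pin Y yet; pick Y=2 and continue, so Y=2.
Step 4. [col 1: V + Y ≡ M (mod 10)] column 1 reads V+Y+carry(0)=M with Y=2, M=0; with digits 0,1,2 already taken and all letters distinct, the only value for V is 8. So V=8.
Step 5. [col 2: S + L ≡ Y (mod 10)] column 2 (S + L ≡ Y (mod 10), carry-in 1) doesn't pin L yet; pick L=6 and continue ⇒ L=6.
Step 6. [col 2: S + L ≡ Y (mod 10)] column 2: given L=6, Y=2, carry-in 1, and digits 0,1,2,6,8 already taken and all letters distinct, S+L≡Y (mod 10) forces S=5, so S=5.
Step 7. [col 3: V + P ≡ V (mod 10)] column 3 reads V+P+carry(1)=V with V=8; with digits 0,1,2,5,6,8 already taken and all letters distinct, the only value for P is 9, so P=9.
Step 8. [col 5: P + U ≡ L (mod 10)] column 5: given P=9, L=6, carry-in 0, and digits 0,1,2,5,6,8,9 already taken and all letters distinct, P+U≡L (mod 10) forces U=7. So U=7.

Answer: L=6, M=0, N=1, P=9, S=5, U=7, V=8, Y=2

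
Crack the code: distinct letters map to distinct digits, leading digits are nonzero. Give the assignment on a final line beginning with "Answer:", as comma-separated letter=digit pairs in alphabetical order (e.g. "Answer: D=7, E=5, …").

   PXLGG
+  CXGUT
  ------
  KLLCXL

Step 1. [K] adding two 5-digit numbers gives at most 5+1 digits, and here it does — K is that final carry and must be 1, so K=1.
Step 2. [col 1: G + T ≡ L (mod 10)] T=4 is one option consistent with column 1 (G + T ≡ L (mod 10), carry-in 0) — take it. So T=4.
Step 3. [col 1: G + T ≡ L (mod 10)] column 1 (G + T ≡ L (mod 10), carry-in 0) doesn't pin L yet; pick L=0 and continue. So L=0.
Step 4. [col 1: G + T ≡ L (mod 10)] column 1 reads G+T+carry(0)=L with T=4, L=0; with digits 0,1,4 already taken and all letters distinct, the only value for G is 6, so G=6.
Step 5. [col 2: G + U ≡ X (mod 10)] no forcing yet in column 2 (carry-in 1); X=5 is free and consistent — try it, so X=5.
Step 6. [col 2: G + U ≡ X (mod 10)] column 2: given G=6, X=5, carry-in 1, and digits 0,1,4,5,6 already taken and all letters distinct, G+U≡X (mod 10) forces U=8 ⇒ U=8.
Step 7. [col 3: L + G ≡ C (mod 10)] column 3: given L=0, G=6, carry-in 1, and digits 0,1,4,5,6,8 already taken and all letters distinct, L+G≡C (mod 10) forces C=7. So C=7.
Step 8. [col 5: P + C ≡ L (mod 10)] in column 5 we have P+C≡L with carry-in 1; given C=7, L=0 and digits 0,1,4,5,6,7,8 already taken and all letters distinct, that pins P to 2 ⇒ P=2.

Answer: C=7, G=6, K=1, L=0, P=2, T=4, U=8, X=5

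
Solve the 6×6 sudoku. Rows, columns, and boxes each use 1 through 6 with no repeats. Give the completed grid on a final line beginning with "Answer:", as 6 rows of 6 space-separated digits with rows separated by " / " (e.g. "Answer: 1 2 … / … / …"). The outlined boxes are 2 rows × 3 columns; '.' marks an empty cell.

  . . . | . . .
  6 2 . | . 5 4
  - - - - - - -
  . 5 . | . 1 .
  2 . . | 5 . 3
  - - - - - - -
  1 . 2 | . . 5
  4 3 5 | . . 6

Step 1. [r1c6∈{1,2}] col 6 places 1 nowhere but r1c6 ⇒ r1c6=1.
Step 2. [r2c4∈{3}] only 3 remains possible at r2c4 ⇒ r2c4=3.
Step 3. [r4c2∈{1,4,6}] 1 has one home in col 2: r4c2. So r4c2=1.
Step 4. [r3c1∈{3}] only 3 remains possible at r3c1 ⇒ r3c1=3.
Step 5. [r6c5∈{2}] r6c5's peers cover all but 2. So r6c5=2.
Step 6. [r5c4∈{4}] r5c4 is down to just 4 ⇒ r5c4=4.
Step 7. [r3c3∈{4,6}] r3c3 is the only open cell in row 3 admitting 4. So r3c3=4.
Step 8. [r3c4∈{2,6}] row 3 places 6 nowhere but r3c4 ⇒ r3c4=6.
Step 9. [r1c4∈{2}] r1c4 has the single candidate 2. So r1c4=2.
Step 10. [r5c5∈{3}] only 3 remains possible at r5c5. So r5c5=3.
Step 11. [r4c3∈{6}] r4c3 has the single candidate 6, so r4c3=6.
Step 12. [r1c5∈{6}] nothing but 6 survives at r1c5. So r1c5=6.
Step 13. [r1c3∈{3}] r1c3's peers cover all but 3. So r1c3=3.
Step 14. [r1c2∈{4}] only 4 remains possible at r1c2. So r1c2=4.
Step 15. [r3c6∈{2}] r3c6's peers cover all but 2 ⇒ r3c6=2.
Step 16. [r1c1∈{5}] r1c1 is down to just 5. So r1c1=5.
Step 17. [r6c4∈{1}] only 1 remains possible at r6c4, so r6c4=1.
Step 18. [r2c3∈{1}] r2c3's peers cover all but 1, so r2c3=1.
Step 19. [r4c5∈{4}] r4c5's peers cover all but 4, so r4c5=4.
Step 20. [r5c2∈{6}] only 6 remains possible at r5c2. So r5c2=6.

Answer: 5 4 3 2 6 1 / 6 2 1 3 5 4 / 3 5 4 6 1 2 / 2 1 6 5 4 3 / 1 6 2 4 3 5 / 4 3 5 1 2 6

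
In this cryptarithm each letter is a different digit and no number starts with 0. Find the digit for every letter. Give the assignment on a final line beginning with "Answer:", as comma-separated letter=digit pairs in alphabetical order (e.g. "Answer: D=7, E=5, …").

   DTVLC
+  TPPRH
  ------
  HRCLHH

Step 1. [col 1: C + H ≡ H (mod 10)] column 1: given nothing yet, carry-in 0, and all letters distinct, none taken yet, C+H≡H (mod 10) forces C=0. So C=0.
Step 2. [col 1: C + H ≡ H (mod 10)] H=1 is one option consistent with column 1 (C + H ≡ H (mod 10), carry-in 0) — take it ⇒ H=1.
Step 3. [col 2: L + R ≡ H (mod 10)] no forcing yet in column 2 (carry-in 0); R=2 is free and consistent — try it. So R=2.
Step 4. [col 2: L + R ≡ H (mod 10)] from column 2 (R=2, H=1, carry-in 0, digits 0,1,2 already taken and all letters distinct): L must equal 9, so L=9.
Step 5. [col 3: V + P ≡ L (mod 10)] no forcing yet in column 3 (carry-in 1); P=3 is free and consistent — try it, so P=3.
Step 6. [col 3: V + P ≡ L (mod 10)] column 3: given P=3, L=9, carry-in 1, and digits 0,1,2,3,9 already taken and all letters distinct, V+P≡L (mod 10) forces V=5, so V=5.
Step 7. [col 4: T + P ≡ C (mod 10)] from column 4 (P=3, C=0, carry-in 0, digits 0,1,2,3,5,9 already taken and all letters distinct): T must equal 7 ⇒ T=7.
Step 8. [col 5: D + T ≡ R (mod 10)] column 5: given T=7, R=2, carry-in 1, and digits 0,1,2,3,5,7,9 already taken and all letters distinct, D+T≡R (mod 10) forces D=4, so D=4.

Answer: C=0, D=4, H=1, L=9, P=3, R=2, T=7, V=5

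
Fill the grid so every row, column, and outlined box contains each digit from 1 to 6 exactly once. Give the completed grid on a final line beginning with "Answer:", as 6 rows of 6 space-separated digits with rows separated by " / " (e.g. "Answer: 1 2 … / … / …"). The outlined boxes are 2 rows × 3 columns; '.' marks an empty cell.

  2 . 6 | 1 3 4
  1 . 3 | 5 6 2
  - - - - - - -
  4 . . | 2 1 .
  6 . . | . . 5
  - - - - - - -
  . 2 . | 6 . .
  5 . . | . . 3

Step 1. [r6c4∈{4}] nothing but 4 survives at r6c4. So r6c4=4.
Step 2. [r6c3∈{1}] r6c3 has the single candidate 1. So r6c3=1.
Step 3. [r3c2∈{3,5}] 3 has one home in row 3: r3c2. So r3c2=3.
Step 4. [r5c1∈{3}] r5c1 is down to just 3. So r5c1=3.
Step 5. [r4c4∈{3}] only 3 remains possible at r4c4 ⇒ r4c4=3.
Step 6. [r5c5∈{5}] nothing but 5 survives at r5c5. So r5c5=5.
Step 7. [r6c2∈{6}] only 6 remains possible at r6c2. So r6c2=6.
Step 8. [r4c3∈{2}] only 2 remains possible at r4c3, so r4c3=2.
Step 9. [r4c5∈{4}] only 4 remains possible at r4c5, so r4c5=4.
Step 10. [r3c3∈{5}] r3c3 has the single candidate 5, so r3c3=5.
Step 11. [r4c2∈{1}] nothing but 1 survives at r4c2. So r4c2=1.
Step 12. [r6c5∈{2}] r6c5 is down to just 2 ⇒ r6c5=2.
Step 13. [r3c6∈{6}] r3c6 is down to just 6, so r3c6=6.
Step 14. [r5c3∈{4}] r5c3 is down to just 4, so r5c3=4.
Step 15. [r2c2∈{4}] only 4 remains possible at r2c2. So r2c2=4.
Step 16. [r5c6∈{1}] r5c6's peers cover all but 1, so r5c6=1.
Step 17. [r1c2∈{5}] r1c2 has the single candidate 5. So r1c2=5.

Answer: 2 5 6 1 3 4 / 1 4 3 5 6 2 / 4 3 5 2 1 6 / 6 1 2 3 4 5 / 3 2 4 6 5 1 / 5 6 1 4 2 3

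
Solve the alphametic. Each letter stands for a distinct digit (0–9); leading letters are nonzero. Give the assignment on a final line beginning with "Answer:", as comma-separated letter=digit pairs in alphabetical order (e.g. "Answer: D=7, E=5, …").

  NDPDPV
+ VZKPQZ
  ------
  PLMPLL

Step 1. [col 1: V + Z ≡ L (mod 10)] column 1 (V + Z ≡ L (mod 10), carry-in 0) doesn't pin L yet; pick L=7 and continue. So L=7.
Step 2. [col 1: V + Z ≡ L (mod 10)] no forcing yet in column 1 (carry-in 0); Z=6 is free and consistent — try it ⇒ Z=6.
Step 3. [col 1: V + Z ≡ L (mod 10)] column 1: given Z=6, L=7, carry-in 0, and digits 6,7 already taken and all letters distinct, V+Z≡L (mod 10) forces V=1 ⇒ V=1.
Step 4. [col 2: P + Q ≡ L (mod 10)] several values work for P in column 2 (P + Q ≡ L (mod 10), carry-in 0); try P=5 ⇒ P=5.
Step 5. [col 2: P + Q ≡ L (mod 10)] from column 2 (P=5, L=7, carry-in 0, digits 1,5,6,7 already taken and all letters distinct): Q must equal 2 ⇒ Q=2.
Step 6. [col 3: D + P ≡ P (mod 10)] from column 3 (P=5, carry-in 0, digits 1,2,5,6,7 already taken and all letters distinct): D must equal 0 ⇒ D=0.
Step 7. [col 4: P + K ≡ M (mod 10)] no forcing yet in column 4 (carry-in 0); M=3 is free and consistent — try it. So M=3.
Step 8. [col 4: P + K ≡ M (mod 10)] in column 4 we have P+K≡M with carry-in 0; given P=5, M=3 and digits 0,1,2,3,5,6,7 already taken and all letters distinct, that pins K to 8 ⇒ K=8.
Step 9. [col 6: N + V ≡ P (mod 10)] column 6: given V=1, P=5, carry-in 0, and digits 0,1,2,3,5,6,7,8 already taken and all letters distinct, N+V≡P (mod 10) forces N=4. So N=4.

Answer: D=0, K=8, L=7, M=3, N=4, P=5, Q=2, V=1, Z=6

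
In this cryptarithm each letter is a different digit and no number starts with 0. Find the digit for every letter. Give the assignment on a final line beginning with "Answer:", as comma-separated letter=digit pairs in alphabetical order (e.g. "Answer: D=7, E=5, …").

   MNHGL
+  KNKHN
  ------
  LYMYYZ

Step 1. [col 1: L + N ≡ Z (mod 10)] no forcing yet in column 1 (carry-in 0); N=3 is free and consistent — try it. So N=3.
Step 2. [col 1: L + N ≡ Z (mod 10)] several values work for L in column 1 (L + N ≡ Z (mod 10), carry-in 0); try L=1 ⇒ L=1.
Step 3. [col 1: L + N ≡ Z (mod 10)] column 1: given L=1, N=3, carry-in 0, and digits 1,3 already taken and all letters distinct, L+N≡Z (mod 10) forces Z=4. So Z=4.
Step 4. [col 2: G + H ≡ Y (mod 10)] Y=5 is one option consistent with column 2 (G + H ≡ Y (mod 10), carry-in 0) — take it. So Y=5.
Step 5. [col 2: G + H ≡ Y (mod 10)] column 2 (G + H ≡ Y (mod 10), carry-in 0) doesn't pin G yet; pick G=9 and continue. So G=9.
Step 6. [col 2: G + H ≡ Y (mod 10)] column 2 reads G+H+carry(0)=Y with G=9, Y=5; with digits 1,3,4,5,9 already taken and all letters distinct, the only value for H is 6. So H=6.
Step 7. [col 3: H + K ≡ Y (mod 10)] in column 3 we have H+K≡Y with carry-in 1; given H=6, Y=5 and digits 1,3,4,5,6,9 already taken and all letters distinct, that pins K to 8. So K=8.
Step 8. [col 4: N + N ≡ M (mod 10)] in column 4 we have N+N≡M with carry-in 1; given N=3 and digits 1,3,4,5,6,8,9 already taken and all letters distinct, that pins M to 7, so M=7.

Answer: G=9, H=6, K=8, L=1, M=7, N=3, Y=5, Z=4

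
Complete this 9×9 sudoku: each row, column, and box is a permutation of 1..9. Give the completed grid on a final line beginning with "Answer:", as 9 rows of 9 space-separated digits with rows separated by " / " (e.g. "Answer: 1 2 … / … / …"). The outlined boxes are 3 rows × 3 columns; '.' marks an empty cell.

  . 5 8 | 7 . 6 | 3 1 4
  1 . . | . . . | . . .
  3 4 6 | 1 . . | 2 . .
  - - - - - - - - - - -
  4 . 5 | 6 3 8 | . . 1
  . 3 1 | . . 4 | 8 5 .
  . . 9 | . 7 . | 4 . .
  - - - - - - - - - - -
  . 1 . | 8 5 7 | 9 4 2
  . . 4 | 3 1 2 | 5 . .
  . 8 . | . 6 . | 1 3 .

Step 1. [r9c9∈{7}] r9c9's peers cover all but 7, so r9c9=7.
Step 2. [r4c8∈{2,7,9}] across row 4, 9 lands solely at r4c8 ⇒ r4c8=9.
Step 3. [r5c9∈{6}] only 6 remains possible at r5c9, so r5c9=6.
Step 4. [r4c2∈{2,7}] r4c2 is the only open cell in row 4 admitting 2 ⇒ r4c2=2.
Step 5. [r9c6∈{9}] r9c6's peers cover all but 9, so r9c6=9.
Step 6. [r3c6∈{5}] r3c6 has the single candidate 5. So r3c6=5.
Step 7. [r8c8∈{6,8}] in box 9, 6 fits only at r8c8 ⇒ r8c8=6.
Step 8. [r2c3∈{2,7}] r2c3 is the only open cell in col 3 admitting 7, so r2c3=7.
Step 9. [r2c2∈{9}] r2c2 is down to just 9 ⇒ r2c2=9.
Step 10. [r2c8∈{8}] r2c8 has the single candidate 8 ⇒ r2c8=8.
Step 11. [r1c5∈{2,9}] 9 has one home in row 1: r1c5, so r1c5=9.
Step 12. [r5c5∈{2}] r5c5 has the single candidate 2. So r5c5=2.
Step 13. [r9c3∈{2}] r9c3's peers cover all but 2. So r9c3=2.
Step 14. [r5c1∈{7}] only 7 remains possible at r5c1 ⇒ r5c1=7.
Step 15. [r6c1∈{6,8}] row 6 places 8 nowhere but r6c1, so r6c1=8.
Step 16. [r2c4∈{2,4}] in row 2, 2 fits only at r2c4. So r2c4=2.
Step 17. [r3c8∈{7}] r3c8 is down to just 7, so r3c8=7.
Step 18. [r2c7∈{6}] r2c7 has the single candidate 6, so r2c7=6.
Step 19. [r3c5∈{8}] r3c5 is down to just 8. So r3c5=8.
Step 20. [r3c9∈{9}] r3c9's peers cover all but 9, so r3c9=9.
Step 21. [r2c9∈{5}] r2c9 is down to just 5, so r2c9=5.
Step 22. [r6c8∈{2}] r6c8's peers cover all but 2 ⇒ r6c8=2.
Step 23. [r6c4∈{5}] r6c4 is down to just 5 ⇒ r6c4=5.
Step 24. [r6c2∈{6}] r6c2's peers cover all but 6 ⇒ r6c2=6.
Step 25. [r9c4∈{4}] nothing but 4 survives at r9c4, so r9c4=4.
Step 26. [r8c9∈{8}] r8c9 is down to just 8. So r8c9=8.
Step 27. [r4c7∈{7}] r4c7's peers cover all but 7. So r4c7=7.
Step 28. [r5c4∈{9}] only 9 remains possible at r5c4, so r5c4=9.
Step 29. [r7c1∈{6}] r7c1's peers cover all but 6 ⇒ r7c1=6.
Step 30. [r1c1∈{2}] r1c1 has the single candidate 2 ⇒ r1c1=2.
Step 31. [r2c6∈{3}] r2c6's peers cover all but 3 ⇒ r2c6=3.
Step 32. [r2c5∈{4}] only 4 remains possible at r2c5 ⇒ r2c5=4.
Step 33. [r9c1∈{5}] r9c1 has the single candidate 5 ⇒ r9c1=5.
Step 34. [r8c1∈{9}] r8c1 is down to just 9, so r8c1=9.
Step 35. [r8c2∈{7}] r8c2 has the single candidate 7, so r8c2=7.
Step 36. [r6c6∈{1}] r6c6 has the single candidate 1. So r6c6=1.
Step 37. [r7c3∈{3}] r7c3's peers cover all but 3. So r7c3=3.
Step 38. [r6c9∈{3}] r6c9 is down to just 3 ⇒ r6c9=3.

Answer: 2 5 8 7 9 6 3 1 4 / 1 9 7 2 4 3 6 8 5 / 3 4 6 1 8 5 2 7 9 / 4 2 5 6 3 8 7 9 1 / 7 3 1 9 2 4 8 5 6 / 8 6 9 5 7 1 4 2 3 / 6 1 3 8 5 7 9 4 2 / 9 7 4 3 1 2 5 6 8 / 5 8 2 4 6 9 1 3 7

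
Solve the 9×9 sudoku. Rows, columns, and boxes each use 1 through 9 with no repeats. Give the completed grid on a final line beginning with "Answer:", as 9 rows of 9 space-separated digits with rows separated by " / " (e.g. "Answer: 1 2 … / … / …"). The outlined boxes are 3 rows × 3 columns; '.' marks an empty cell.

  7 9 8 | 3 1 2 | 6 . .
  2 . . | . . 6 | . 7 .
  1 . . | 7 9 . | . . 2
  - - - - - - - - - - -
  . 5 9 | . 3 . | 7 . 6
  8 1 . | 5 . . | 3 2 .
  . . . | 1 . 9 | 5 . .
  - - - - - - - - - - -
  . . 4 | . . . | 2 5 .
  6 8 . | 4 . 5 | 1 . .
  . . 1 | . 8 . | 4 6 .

Step 1. [r1c8∈{4}] nothing but 4 survives at r1c8. So r1c8=4.
Step 2. [r7c9∈{3,7,8,9}] across row 7, 8 lands solely at r7c9, so r7c9=8.
Step 3. [r5c9∈{4,9}] 9 has one home in row 5: r5c9 ⇒ r5c9=9.
Step 4. [r3c3∈{3,5,6}] r3c3 is the only open cell in row 3 admitting 5, so r3c3=5.
Step 5. [r2c3∈{3}] r2c3's peers cover all but 3 ⇒ r2c3=3.
Step 6. [r3c7∈{8}] r3c7's peers cover all but 8 ⇒ r3c7=8.
Step 7. [r3c6∈{4}] r3c6 is down to just 4 ⇒ r3c6=4.
Step 8. [r5c6∈{7}] r5c6 has the single candidate 7 ⇒ r5c6=7.
Step 9. [r9c6∈{3}] only 3 remains possible at r9c6. So r9c6=3.
Step 10. [r4c4∈{2,8}] across row 4, 2 lands solely at r4c4, so r4c4=2.
Step 11. [r9c2∈{2,7}] r9c2 is the only open cell in row 9 admitting 2, so r9c2=2.
Step 12. [r8c3∈{7}] nothing but 7 survives at r8c3 ⇒ r8c3=7.
Step 13. [r6c9∈{4}] r6c9's peers cover all but 4 ⇒ r6c9=4.
Step 14. [r6c5∈{6}] nothing but 6 survives at r6c5. So r6c5=6.
Step 15. [r9c4∈{9}] r9c4 is down to just 9, so r9c4=9.
Step 16. [r7c2∈{3}] nothing but 3 survives at r7c2, so r7c2=3.
Step 17. [r1c9∈{5}] r1c9 has the single candidate 5, so r1c9=5.
Step 18. [r4c8∈{1,8}] across row 4, 1 lands solely at r4c8. So r4c8=1.
Step 19. [r8c9∈{3}] nothing but 3 survives at r8c9, so r8c9=3.
Step 20. [r2c4∈{8}] r2c4 is down to just 8 ⇒ r2c4=8.
Step 21. [r6c1∈{3}] only 3 remains possible at r6c1, so r6c1=3.
Step 22. [r3c2∈{6}] only 6 remains possible at r3c2. So r3c2=6.
Step 23. [r8c8∈{9}] nothing but 9 survives at r8c8, so r8c8=9.
Step 24. [r7c5∈{7}] r7c5's peers cover all but 7 ⇒ r7c5=7.
Step 25. [r9c1∈{5}] r9c1's peers cover all but 5, so r9c1=5.
Step 26. [r4c6∈{8}] only 8 remains possible at r4c6, so r4c6=8.
Step 27. [r7c6∈{1}] r7c6 has the single candidate 1. So r7c6=1.
Step 28. [r9c9∈{7}] r9c9 has the single candidate 7, so r9c9=7.
Step 29. [r2c5∈{5}] r2c5 has the single candidate 5 ⇒ r2c5=5.
Step 30. [r5c5∈{4}] only 4 remains possible at r5c5. So r5c5=4.
Step 31. [r6c3∈{2}] only 2 remains possible at r6c3, so r6c3=2.
Step 32. [r7c1∈{9}] r7c1's peers cover all but 9 ⇒ r7c1=9.
Step 33. [r6c2∈{7}] only 7 remains possible at r6c2, so r6c2=7.
Step 34. [r5c3∈{6}] nothing but 6 survives at r5c3, so r5c3=6.
Step 35. [r7c4∈{6}] only 6 remains possible at r7c4, so r7c4=6.
Step 36. [r2c9∈{1}] r2c9 has the single candidate 1. So r2c9=1.
Step 37. [r2c7∈{9}] r2c7's peers cover all but 9, so r2c7=9.
Step 38. [r3c8∈{3}] r3c8 has the single candidate 3, so r3c8=3.
Step 39. [r2c2∈{4}] r2c2 is down to just 4 ⇒ r2c2=4.
Step 40. [r6c8∈{8}] nothing but 8 survives at r6c8. So r6c8=8.
Step 41. [r8c5∈{2}] r8c5 is down to just 2. So r8c5=2.
Step 42. [r4c1∈{4}] only 4 remains possible at r4c1 ⇒ r4c1=4.

Answer: 7 9 8 3 1 2 6 4 5 / 2 4 3 8 5 6 9 7 1 / 1 6 5 7 9 4 8 3 2 / 4 5 9 2 3 8 7 1 6 / 8 1 6 5 4 7 3 2 9 / 3 7 2 1 6 9 5 8 4 / 9 3 4 6 7 1 2 5 8 / 6 8 7 4 2 5 1 9 3 / 5 2 1 9 8 3 4 6 7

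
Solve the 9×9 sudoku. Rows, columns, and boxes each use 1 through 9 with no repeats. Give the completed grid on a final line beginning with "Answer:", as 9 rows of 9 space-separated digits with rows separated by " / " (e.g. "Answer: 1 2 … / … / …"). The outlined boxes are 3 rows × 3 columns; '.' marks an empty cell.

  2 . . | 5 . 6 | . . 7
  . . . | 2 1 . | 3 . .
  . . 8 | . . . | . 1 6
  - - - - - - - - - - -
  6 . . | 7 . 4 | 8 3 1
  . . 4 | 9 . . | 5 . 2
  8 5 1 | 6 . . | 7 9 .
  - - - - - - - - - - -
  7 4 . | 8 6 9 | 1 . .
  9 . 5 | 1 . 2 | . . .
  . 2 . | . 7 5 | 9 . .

Step 1. [r1c7∈{4}] r1c7 is down to just 4. So r1c7=4.
Step 2. [r1c8∈{8}] r1c8 is down to just 8. So r1c8=8.
Step 3. [r2c3∈{6,7,9}] across col 3, 7 lands solely at r2c3. So r2c3=7.
Step 4. [r5c1∈{3}] nothing but 3 survives at r5c1, so r5c1=3.
Step 5. [r7c3∈{3}] r7c3 is down to just 3. So r7c3=3.
Step 6. [r1c3∈{9}] only 9 remains possible at r1c3. So r1c3=9.
Step 7. [r1c5∈{3}] nothing but 3 survives at r1c5 ⇒ r1c5=3.
Step 8. [r8c5∈{4}] only 4 remains possible at r8c5 ⇒ r8c5=4.
Step 9. [r2c8∈{5}] r2c8 has the single candidate 5, so r2c8=5.
Step 10. [r8c7∈{6}] r8c7 has the single candidate 6, so r8c7=6.
Step 11. [r9c9∈{3,4,8}] in row 9, 8 fits only at r9c9. So r9c9=8.
Step 12. [r4c5∈{2,5}] in row 4, 5 fits only at r4c5, so r4c5=5.
Step 13. [r3c4∈{4}] r3c4 is down to just 4 ⇒ r3c4=4.
Step 14. [r5c6∈{1,8}] r5c6 is the only open cell in row 5 admitting 1. So r5c6=1.
Step 15. [r7c8∈{2}] only 2 remains possible at r7c8 ⇒ r7c8=2.
Step 16. [r7c9∈{5}] r7c9's peers cover all but 5. So r7c9=5.
Step 17. [r3c6∈{7}] nothing but 7 survives at r3c6, so r3c6=7.
Step 18. [r6c6∈{3}] r6c6 is down to just 3 ⇒ r6c6=3.
Step 19. [r3c7∈{2}] only 2 remains possible at r3c7, so r3c7=2.
Step 20. [r2c2∈{6}] nothing but 6 survives at r2c2 ⇒ r2c2=6.
Step 21. [r4c3∈{2}] nothing but 2 survives at r4c3 ⇒ r4c3=2.
Step 22. [r2c1∈{4}] r2c1 is down to just 4. So r2c1=4.
Step 23. [r2c6∈{8}] r2c6 has the single candidate 8 ⇒ r2c6=8.
Step 24. [r5c2∈{7}] nothing but 7 survives at r5c2, so r5c2=7.
Step 25. [r9c4∈{3}] r9c4's peers cover all but 3 ⇒ r9c4=3.
Step 26. [r9c1∈{1}] r9c1's peers cover all but 1, so r9c1=1.
Step 27. [r3c5∈{9}] r3c5 is down to just 9 ⇒ r3c5=9.
Step 28. [r8c2∈{8}] r8c2 is down to just 8. So r8c2=8.
Step 29. [r5c8∈{6}] r5c8's peers cover all but 6 ⇒ r5c8=6.
Step 30. [r3c2∈{3}] r3c2 has the single candidate 3. So r3c2=3.
Step 31. [r3c1∈{5}] nothing but 5 survives at r3c1, so r3c1=5.
Step 32. [r1c2∈{1}] only 1 remains possible at r1c2. So r1c2=1.
Step 33. [r8c8∈{7}] r8c8's peers cover all but 7 ⇒ r8c8=7.
Step 34. [r2c9∈{9}] r2c9 is down to just 9. So r2c9=9.
Step 35. [r9c3∈{6}] nothing but 6 survives at r9c3 ⇒ r9c3=6.
Step 36. [r4c2∈{9}] only 9 remains possible at r4c2, so r4c2=9.
Step 37. [r5c5∈{8}] nothing but 8 survives at r5c5, so r5c5=8.
Step 38. [r8c9∈{3}] r8c9 has the single candidate 3. So r8c9=3.
Step 39. [r6c5∈{2}] nothing but 2 survives at r6c5, so r6c5=2.
Step 40. [r9c8∈{4}] only 4 remains possible at r9c8. So r9c8=4.
Step 41. [r6c9∈{4}] r6c9 is down to just 4. So r6c9=4.

Answer: 2 1 9 5 3 6 4 8 7 / 4 6 7 2 1 8 3 5 9 / 5 3 8 4 9 7 2 1 6 / 6 9 2 7 5 4 8 3 1 / 3 7 4 9 8 1 5 6 2 / 8 5 1 6 2 3 7 9 4 / 7 4 3 8 6 9 1 2 5 / 9 8 5 1 4 2 6 7 3 / 1 2 6 3 7 5 9 4 8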